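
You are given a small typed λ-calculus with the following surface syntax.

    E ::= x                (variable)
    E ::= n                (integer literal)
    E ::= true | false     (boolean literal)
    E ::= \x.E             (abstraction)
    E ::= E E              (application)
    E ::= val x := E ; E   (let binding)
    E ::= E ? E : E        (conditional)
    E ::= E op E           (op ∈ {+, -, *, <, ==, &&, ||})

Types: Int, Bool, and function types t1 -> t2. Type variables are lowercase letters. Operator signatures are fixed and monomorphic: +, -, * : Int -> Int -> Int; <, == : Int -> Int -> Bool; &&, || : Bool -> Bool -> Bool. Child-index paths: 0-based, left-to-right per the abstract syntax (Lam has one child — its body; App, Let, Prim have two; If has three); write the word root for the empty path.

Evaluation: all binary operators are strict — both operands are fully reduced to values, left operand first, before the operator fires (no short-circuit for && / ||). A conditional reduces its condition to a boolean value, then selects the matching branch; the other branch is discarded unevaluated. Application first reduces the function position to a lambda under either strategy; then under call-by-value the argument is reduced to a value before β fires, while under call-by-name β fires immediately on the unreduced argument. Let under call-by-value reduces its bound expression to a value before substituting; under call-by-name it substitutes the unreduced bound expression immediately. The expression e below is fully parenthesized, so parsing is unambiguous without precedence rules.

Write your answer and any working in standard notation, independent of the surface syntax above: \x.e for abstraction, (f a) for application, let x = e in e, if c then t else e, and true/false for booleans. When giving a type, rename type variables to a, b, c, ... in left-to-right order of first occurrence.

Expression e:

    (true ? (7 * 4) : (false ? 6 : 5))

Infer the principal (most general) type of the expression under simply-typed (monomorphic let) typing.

Derivation:
  unify Bool ~ Bool
  unify Int ~ Int
  unify Int ~ Int
  unify Bool ~ Bool
  unify Int ~ Int
  unify Int ~ Int

Answer: Int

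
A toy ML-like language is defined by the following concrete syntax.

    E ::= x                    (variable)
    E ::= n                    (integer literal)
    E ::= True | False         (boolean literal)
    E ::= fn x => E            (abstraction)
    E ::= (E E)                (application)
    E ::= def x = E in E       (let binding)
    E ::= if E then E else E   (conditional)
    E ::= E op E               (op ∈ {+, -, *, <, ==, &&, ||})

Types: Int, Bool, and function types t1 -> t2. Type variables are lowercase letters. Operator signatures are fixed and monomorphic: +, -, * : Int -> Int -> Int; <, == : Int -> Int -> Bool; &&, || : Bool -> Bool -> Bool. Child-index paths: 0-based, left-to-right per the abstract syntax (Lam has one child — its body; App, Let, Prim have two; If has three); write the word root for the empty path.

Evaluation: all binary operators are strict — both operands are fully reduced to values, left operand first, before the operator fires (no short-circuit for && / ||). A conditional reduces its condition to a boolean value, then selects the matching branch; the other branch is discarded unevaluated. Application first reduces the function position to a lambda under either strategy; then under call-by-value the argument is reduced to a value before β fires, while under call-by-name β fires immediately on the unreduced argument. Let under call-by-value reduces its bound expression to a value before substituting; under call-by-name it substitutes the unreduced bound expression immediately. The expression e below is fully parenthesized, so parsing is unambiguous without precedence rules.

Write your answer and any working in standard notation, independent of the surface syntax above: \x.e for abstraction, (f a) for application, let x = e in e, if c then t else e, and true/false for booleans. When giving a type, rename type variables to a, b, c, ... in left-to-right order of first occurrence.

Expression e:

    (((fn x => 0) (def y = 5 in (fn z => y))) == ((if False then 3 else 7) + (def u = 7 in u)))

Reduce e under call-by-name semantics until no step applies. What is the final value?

Working:
step 0: (((\x.0) (let y = 5 in (\z.y))) == ((if false then 3 else 7) + (let u = 7 in u)))
step 1: [beta@0] (0 == ((if false then 3 else 7) + (let u = 7 in u)))
step 2: [if@1.0] (0 == (7 + (let u = 7 in u)))
step 3: [let@1.1] (0 == (7 + 7))
step 4: [delta@1] (0 == 14)
step 5: [delta@root] false

Answer: false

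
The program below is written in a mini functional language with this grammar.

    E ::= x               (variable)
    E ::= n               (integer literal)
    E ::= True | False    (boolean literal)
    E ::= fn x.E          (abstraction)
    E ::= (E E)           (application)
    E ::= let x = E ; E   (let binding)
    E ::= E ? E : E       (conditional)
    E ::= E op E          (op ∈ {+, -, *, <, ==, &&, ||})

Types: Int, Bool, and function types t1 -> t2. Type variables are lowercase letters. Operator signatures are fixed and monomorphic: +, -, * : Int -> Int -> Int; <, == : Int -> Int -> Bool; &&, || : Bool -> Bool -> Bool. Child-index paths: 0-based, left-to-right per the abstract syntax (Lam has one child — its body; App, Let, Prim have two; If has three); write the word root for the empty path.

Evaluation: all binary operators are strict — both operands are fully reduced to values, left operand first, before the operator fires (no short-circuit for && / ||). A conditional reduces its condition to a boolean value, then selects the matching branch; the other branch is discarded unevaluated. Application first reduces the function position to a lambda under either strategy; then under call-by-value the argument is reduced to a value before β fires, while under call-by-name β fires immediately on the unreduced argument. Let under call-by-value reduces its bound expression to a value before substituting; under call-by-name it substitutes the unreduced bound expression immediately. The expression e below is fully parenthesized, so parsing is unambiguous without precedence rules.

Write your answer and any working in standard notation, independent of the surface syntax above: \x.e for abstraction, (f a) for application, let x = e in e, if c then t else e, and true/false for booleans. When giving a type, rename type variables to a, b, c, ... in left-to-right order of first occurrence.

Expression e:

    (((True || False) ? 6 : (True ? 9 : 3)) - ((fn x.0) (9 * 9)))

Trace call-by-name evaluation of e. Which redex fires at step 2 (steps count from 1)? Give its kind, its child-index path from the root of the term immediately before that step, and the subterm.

Trace:
step 0: ((if (true || false) then 6 else (if true then 9 else 3)) - ((\x.0) (9 * 9)))
step 1: [delta@0.0] ((if true then 6 else (if true then 9 else 3)) - ((\x.0) (9 * 9)))
step 2: [if@0] (6 - ((\x.0) (9 * 9)))

Answer: if at 0 : (if true then 6 else (if true then 9 else 3))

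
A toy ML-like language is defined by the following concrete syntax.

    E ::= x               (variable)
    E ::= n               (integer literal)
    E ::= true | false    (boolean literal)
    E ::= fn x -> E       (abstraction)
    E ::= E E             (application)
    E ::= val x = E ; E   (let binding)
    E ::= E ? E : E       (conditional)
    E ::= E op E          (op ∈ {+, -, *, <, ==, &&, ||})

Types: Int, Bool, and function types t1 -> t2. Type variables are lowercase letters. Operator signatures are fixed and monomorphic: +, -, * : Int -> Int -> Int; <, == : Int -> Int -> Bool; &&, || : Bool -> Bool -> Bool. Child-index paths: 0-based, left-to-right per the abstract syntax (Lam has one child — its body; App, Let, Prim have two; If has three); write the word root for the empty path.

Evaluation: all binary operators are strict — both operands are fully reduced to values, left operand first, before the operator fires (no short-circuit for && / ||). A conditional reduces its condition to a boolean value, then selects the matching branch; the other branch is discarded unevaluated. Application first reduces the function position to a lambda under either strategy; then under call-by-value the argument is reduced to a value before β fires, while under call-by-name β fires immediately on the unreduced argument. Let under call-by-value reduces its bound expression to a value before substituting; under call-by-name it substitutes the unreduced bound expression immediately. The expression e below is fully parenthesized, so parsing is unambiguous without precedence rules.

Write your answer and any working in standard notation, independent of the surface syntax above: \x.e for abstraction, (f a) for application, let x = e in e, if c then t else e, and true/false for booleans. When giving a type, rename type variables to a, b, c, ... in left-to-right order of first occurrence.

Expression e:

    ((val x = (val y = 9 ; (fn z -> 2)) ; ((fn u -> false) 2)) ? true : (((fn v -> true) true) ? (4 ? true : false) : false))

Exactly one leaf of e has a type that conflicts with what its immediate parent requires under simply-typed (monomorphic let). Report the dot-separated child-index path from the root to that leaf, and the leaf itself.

Working:
let y : Int
\z._ : a -> Int
let x : a -> Int
\u._ : b -> Bool
  unify b -> Bool ~ Int -> c
  unify b ~ Int
  unify Bool ~ c
_ _ : Bool
  unify Bool ~ Bool
\v._ : d -> Bool
  unify d -> Bool ~ Bool -> e
  unify d ~ Bool
  unify Bool ~ e
_ _ : Bool
  unify Bool ~ Bool
  unify Int ~ Bool
  FAIL: mismatch Int ~ Bool

Answer: 2.1.0 : 4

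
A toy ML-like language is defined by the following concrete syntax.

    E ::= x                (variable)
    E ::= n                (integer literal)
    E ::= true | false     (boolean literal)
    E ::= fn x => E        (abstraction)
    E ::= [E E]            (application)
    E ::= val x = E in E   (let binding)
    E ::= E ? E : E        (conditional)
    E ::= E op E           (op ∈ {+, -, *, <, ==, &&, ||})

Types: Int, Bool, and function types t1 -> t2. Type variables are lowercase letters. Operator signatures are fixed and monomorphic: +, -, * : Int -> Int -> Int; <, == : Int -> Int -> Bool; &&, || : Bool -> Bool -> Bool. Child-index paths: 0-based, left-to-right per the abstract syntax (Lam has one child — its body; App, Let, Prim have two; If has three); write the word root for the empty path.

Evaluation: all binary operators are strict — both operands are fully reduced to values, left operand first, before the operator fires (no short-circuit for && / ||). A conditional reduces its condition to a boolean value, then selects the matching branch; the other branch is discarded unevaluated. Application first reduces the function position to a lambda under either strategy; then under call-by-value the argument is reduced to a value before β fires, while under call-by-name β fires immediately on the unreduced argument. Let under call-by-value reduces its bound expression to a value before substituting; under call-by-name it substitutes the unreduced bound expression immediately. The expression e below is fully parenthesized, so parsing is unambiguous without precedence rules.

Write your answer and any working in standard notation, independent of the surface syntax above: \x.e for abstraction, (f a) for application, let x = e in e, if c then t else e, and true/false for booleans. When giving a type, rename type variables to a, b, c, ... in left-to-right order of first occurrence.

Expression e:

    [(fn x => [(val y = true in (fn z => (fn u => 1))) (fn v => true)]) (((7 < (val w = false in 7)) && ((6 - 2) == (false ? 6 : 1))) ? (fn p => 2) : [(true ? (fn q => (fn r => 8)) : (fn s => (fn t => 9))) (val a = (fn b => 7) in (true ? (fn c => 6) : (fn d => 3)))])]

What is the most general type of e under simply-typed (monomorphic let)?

Answer: a -> Int

Trace:
let y : Bool
\u._ : c -> Int
\z._ : b -> c -> Int
\v._ : d -> Bool
  unify b -> c -> Int ~ (d -> Bool) -> e
  unify b ~ d -> Bool
  unify c -> Int ~ e
_ _ : c -> Int
\x._ : a -> c -> Int
  unify Int ~ Int
let w : Bool
  unify Int ~ Int
  unify Bool ~ Bool
  unify Int ~ Int
  unify Int ~ Int
  unify Int ~ Int
  unify Bool ~ Bool
  unify Int ~ Int
  unify Int ~ Int
  unify Bool ~ Bool
  unify Bool ~ Bool
\p._ : f -> Int
  unify Bool ~ Bool
\r._ : h -> Int
\q._ : g -> h -> Int
\t._ : j -> Int
\s._ : i -> j -> Int
  unify g -> h -> Int ~ i -> j -> Int
  unify g ~ i
  unify h -> Int ~ j -> Int
  unify h ~ j
  unify Int ~ Int
\b._ : k -> Int
let a : k -> Int
  unify Bool ~ Bool
\c._ : l -> Int
\d._ : m -> Int
  unify l -> Int ~ m -> Int
  unify l ~ m
  unify Int ~ Int
  unify i -> j -> Int ~ (m -> Int) -> n
  unify i ~ m -> Int
  unify j -> Int ~ n
_ _ : j -> Int
  unify f -> Int ~ j -> Int
  unify f ~ j
  unify Int ~ Int
  unify a -> c -> Int ~ (j -> Int) -> o
  unify a ~ j -> Int
  unify c -> Int ~ o
_ _ : c -> Int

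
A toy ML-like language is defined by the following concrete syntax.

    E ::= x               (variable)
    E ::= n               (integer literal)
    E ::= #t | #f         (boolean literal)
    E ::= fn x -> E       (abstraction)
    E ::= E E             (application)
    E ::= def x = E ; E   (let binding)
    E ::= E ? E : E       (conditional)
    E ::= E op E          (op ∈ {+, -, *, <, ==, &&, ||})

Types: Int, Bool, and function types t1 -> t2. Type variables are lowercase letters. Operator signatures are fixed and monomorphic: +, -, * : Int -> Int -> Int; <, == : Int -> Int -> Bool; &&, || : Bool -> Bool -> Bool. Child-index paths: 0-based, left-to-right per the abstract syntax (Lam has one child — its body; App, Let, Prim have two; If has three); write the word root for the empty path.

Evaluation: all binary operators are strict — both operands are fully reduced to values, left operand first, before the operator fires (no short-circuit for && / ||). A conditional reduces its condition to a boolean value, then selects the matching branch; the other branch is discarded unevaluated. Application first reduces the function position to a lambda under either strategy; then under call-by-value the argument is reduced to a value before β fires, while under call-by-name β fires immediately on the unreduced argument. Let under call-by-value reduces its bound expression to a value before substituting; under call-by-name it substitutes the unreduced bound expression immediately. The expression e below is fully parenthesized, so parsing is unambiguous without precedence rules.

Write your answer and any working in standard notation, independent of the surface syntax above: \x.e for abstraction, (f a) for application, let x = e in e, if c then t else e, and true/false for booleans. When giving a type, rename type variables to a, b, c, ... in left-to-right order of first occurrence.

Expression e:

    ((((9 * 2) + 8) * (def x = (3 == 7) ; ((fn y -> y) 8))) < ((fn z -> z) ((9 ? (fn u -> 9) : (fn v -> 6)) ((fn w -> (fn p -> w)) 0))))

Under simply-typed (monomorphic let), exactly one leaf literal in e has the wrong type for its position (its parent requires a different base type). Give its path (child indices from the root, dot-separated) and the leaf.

Answer: 1.1.0.0 : 9

Working:
  unify Int ~ Int
  unify Int ~ Int
  unify Int ~ Int
  unify Int ~ Int
  unify Int ~ Int
  unify Int ~ Int
  unify Int ~ Int
let x : Bool
y : a
\y._ : a -> a
  unify a -> a ~ Int -> b
  unify a ~ Int
  unify Int ~ b
_ _ : Int
  unify Int ~ Int
  unify Int ~ Int
z : c
\z._ : c -> c
  unify Int ~ Bool
  FAIL: mismatch Int ~ Bool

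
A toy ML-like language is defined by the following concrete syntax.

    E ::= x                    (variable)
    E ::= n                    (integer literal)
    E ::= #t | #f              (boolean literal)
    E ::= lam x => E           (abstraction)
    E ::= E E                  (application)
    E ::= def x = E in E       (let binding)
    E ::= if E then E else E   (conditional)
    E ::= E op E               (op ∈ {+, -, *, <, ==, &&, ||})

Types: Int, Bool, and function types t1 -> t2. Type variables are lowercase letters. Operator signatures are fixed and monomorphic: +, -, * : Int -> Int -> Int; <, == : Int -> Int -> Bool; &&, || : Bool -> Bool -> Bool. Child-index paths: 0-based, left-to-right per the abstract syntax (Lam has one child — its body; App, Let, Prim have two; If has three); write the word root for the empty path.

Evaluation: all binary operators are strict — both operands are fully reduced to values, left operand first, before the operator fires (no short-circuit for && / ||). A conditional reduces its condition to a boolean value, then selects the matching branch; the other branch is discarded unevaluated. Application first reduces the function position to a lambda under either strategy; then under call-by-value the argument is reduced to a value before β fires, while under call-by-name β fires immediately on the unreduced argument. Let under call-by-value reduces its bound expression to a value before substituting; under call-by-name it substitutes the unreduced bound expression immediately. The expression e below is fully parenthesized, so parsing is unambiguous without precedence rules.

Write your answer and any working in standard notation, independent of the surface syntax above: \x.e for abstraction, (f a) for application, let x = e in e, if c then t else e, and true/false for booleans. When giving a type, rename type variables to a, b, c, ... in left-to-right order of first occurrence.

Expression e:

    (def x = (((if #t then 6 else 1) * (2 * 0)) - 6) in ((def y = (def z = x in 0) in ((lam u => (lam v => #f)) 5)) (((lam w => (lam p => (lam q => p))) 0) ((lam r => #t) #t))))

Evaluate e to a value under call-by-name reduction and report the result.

Answer: false

Working:
step 0: (let x = (((if true then 6 else 1) * (2 * 0)) - 6) in ((let y = (let z = x in 0) in ((\u.(\v.false)) 5)) (((\w.(\p.(\q.p))) 0) ((\r.true) true))))
step 1: [let@root] ((let y = (let z = (((if true then 6 else 1) * (2 * 0)) - 6) in 0) in ((\u.(\v.false)) 5)) (((\w.(\p.(\q.p))) 0) ((\r.true) true)))
step 2: [let@0] (((\u.(\v.false)) 5) (((\w.(\p.(\q.p))) 0) ((\r.true) true)))
step 3: [beta@0] ((\v.false) (((\w.(\p.(\q.p))) 0) ((\r.true) true)))
step 4: [beta@root] false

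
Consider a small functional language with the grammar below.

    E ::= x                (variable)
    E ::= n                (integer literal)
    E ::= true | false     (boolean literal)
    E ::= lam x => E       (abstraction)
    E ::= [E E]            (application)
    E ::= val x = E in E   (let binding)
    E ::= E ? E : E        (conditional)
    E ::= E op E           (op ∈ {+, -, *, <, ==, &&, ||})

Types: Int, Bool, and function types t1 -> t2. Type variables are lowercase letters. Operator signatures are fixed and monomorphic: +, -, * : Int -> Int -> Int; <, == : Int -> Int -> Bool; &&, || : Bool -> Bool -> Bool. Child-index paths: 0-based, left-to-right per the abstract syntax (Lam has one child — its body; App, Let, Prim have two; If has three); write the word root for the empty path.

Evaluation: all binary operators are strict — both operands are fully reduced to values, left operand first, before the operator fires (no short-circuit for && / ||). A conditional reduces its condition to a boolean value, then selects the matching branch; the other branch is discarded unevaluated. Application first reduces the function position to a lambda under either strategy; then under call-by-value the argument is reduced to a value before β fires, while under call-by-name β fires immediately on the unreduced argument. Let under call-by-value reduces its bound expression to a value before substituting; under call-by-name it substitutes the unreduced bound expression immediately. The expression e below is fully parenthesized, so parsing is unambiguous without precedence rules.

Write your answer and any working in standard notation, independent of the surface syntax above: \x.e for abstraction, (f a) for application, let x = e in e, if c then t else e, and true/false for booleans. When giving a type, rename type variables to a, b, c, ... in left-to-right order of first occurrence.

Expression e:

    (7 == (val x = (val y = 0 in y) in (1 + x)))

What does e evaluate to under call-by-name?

Derivation:
step 0: (7 == (let x = (let y = 0 in y) in (1 + x)))
step 1: [let@1] (7 == (1 + (let y = 0 in y)))
step 2: [let@1.1] (7 == (1 + 0))
step 3: [delta@1] (7 == 1)
step 4: [delta@root] false

Answer: false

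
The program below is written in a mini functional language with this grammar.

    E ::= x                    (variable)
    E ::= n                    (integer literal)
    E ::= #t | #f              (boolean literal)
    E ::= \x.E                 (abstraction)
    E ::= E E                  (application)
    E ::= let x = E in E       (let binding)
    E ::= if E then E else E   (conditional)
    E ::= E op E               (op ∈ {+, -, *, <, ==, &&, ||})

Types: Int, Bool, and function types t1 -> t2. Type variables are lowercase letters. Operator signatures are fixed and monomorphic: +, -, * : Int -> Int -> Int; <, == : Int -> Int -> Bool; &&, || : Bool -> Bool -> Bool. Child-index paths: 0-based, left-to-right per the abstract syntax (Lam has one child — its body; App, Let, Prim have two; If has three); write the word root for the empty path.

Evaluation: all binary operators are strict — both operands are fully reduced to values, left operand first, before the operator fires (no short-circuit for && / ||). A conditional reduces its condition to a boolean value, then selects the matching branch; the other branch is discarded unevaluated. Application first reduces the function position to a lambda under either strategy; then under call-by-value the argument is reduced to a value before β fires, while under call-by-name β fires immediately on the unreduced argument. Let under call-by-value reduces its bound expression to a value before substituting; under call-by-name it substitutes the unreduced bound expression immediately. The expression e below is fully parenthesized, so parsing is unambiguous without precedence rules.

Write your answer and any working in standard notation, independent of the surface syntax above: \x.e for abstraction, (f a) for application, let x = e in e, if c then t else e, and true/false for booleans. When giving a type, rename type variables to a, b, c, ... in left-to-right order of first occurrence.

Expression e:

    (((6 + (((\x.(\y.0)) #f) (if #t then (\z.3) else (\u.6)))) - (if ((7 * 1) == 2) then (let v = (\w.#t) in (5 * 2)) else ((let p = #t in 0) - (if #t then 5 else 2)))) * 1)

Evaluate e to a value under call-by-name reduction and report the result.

Answer: 11

Derivation:
step 0: (((6 + (((\x.(\y.0)) false) (if true then (\z.3) else (\u.6)))) - (if ((7 * 1) == 2) then (let v = (\w.true) in (5 * 2)) else ((let p = true in 0) - (if true then 5 else 2)))) * 1)
step 1: [beta@0.0.1.0] (((6 + ((\y.0) (if true then (\z.3) else (\u.6)))) - (if ((7 * 1) == 2) then (let v = (\w.true) in (5 * 2)) else ((let p = true in 0) - (if true then 5 else 2)))) * 1)
step 2: [beta@0.0.1] (((6 + 0) - (if ((7 * 1) == 2) then (let v = (\w.true) in (5 * 2)) else ((let p = true in 0) - (if true then 5 else 2)))) * 1)
step 3: [delta@0.0] ((6 - (if ((7 * 1) == 2) then (let v = (\w.true) in (5 * 2)) else ((let p = true in 0) - (if true then 5 else 2)))) * 1)
step 4: [delta@0.1.0.0] ((6 - (if (7 == 2) then (let v = (\w.true) in (5 * 2)) else ((let p = true in 0) - (if true then 5 else 2)))) * 1)
step 5: [delta@0.1.0] ((6 - (if false then (let v = (\w.true) in (5 * 2)) else ((let p = true in 0) - (if true then 5 else 2)))) * 1)
step 6: [if@0.1] ((6 - ((let p = true in 0) - (if true then 5 else 2))) * 1)
step 7: [let@0.1.0] ((6 - (0 - (if true then 5 else 2))) * 1)
step 8: [if@0.1.1] ((6 - (0 - 5)) * 1)
step 9: [delta@0.1] ((6 - -5) * 1)
step 10: [delta@0] (11 * 1)
step 11: [delta@root] 11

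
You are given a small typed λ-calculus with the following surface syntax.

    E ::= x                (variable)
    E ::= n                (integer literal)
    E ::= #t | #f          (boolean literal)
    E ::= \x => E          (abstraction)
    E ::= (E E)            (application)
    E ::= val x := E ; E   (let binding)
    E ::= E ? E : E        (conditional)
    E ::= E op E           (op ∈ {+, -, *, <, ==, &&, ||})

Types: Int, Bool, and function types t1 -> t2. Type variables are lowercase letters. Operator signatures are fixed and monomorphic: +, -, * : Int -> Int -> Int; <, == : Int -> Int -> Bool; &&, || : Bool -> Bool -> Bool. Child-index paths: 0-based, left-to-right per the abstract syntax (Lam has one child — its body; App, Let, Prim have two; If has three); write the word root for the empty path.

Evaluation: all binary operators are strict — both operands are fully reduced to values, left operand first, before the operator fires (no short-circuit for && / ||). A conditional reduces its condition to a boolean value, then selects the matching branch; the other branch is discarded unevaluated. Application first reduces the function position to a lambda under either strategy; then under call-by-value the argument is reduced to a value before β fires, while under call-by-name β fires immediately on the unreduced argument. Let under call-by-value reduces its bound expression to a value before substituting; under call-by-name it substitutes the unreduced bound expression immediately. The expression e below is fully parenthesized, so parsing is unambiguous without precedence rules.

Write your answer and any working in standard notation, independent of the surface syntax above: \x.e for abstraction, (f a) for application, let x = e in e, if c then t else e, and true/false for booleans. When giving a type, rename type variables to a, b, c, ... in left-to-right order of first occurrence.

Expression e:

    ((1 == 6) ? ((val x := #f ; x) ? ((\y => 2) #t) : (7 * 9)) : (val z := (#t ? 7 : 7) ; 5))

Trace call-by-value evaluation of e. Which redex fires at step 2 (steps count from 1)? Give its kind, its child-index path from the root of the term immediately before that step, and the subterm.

Derivation:
step 0: (if (1 == 6) then (if (let x = false in x) then ((\y.2) true) else (7 * 9)) else (let z = (if true then 7 else 7) in 5))
step 1: [delta@0] (if false then (if (let x = false in x) then ((\y.2) true) else (7 * 9)) else (let z = (if true then 7 else 7) in 5))
step 2: [if@root] (let z = (if true then 7 else 7) in 5)

Answer: if at root : (if false then (if (let x = false in x) then ((\y.2) true) else (7 * 9)) else (let z = (if true then 7 else 7) in 5))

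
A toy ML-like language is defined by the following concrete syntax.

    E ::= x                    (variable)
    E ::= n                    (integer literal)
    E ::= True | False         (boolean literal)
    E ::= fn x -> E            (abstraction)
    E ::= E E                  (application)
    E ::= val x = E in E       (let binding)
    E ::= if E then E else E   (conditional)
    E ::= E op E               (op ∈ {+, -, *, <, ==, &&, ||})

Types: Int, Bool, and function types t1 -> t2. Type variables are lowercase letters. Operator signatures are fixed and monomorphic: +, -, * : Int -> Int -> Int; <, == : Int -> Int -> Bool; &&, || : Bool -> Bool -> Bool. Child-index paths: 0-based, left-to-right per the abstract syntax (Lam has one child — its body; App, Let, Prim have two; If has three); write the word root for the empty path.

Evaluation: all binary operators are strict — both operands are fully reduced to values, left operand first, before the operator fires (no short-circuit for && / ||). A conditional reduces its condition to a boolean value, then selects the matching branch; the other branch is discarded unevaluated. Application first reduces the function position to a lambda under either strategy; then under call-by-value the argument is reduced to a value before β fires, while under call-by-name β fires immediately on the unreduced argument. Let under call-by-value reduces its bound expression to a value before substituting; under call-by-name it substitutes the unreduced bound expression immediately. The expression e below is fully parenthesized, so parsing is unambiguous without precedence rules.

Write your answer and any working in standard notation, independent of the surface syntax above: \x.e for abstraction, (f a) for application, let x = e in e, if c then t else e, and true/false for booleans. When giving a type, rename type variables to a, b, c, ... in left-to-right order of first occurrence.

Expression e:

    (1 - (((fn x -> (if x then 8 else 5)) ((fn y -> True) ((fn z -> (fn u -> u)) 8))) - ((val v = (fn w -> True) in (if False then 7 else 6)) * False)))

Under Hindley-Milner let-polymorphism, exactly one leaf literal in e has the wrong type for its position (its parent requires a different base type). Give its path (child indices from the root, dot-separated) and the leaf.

Working:
  unify Int ~ Int
x : a
  unify a ~ Bool
  unify Int ~ Int
\x._ : Bool -> Int
\y._ : b -> Bool
u : d
\u._ : d -> d
\z._ : c -> d -> d
  unify c -> d -> d ~ Int -> e
  unify c ~ Int
  unify d -> d ~ e
_ _ : d -> d
  unify b -> Bool ~ (d -> d) -> f
  unify b ~ d -> d
  unify Bool ~ f
_ _ : Bool
  unify Bool -> Int ~ Bool -> g
  unify Bool ~ Bool
  unify Int ~ g
_ _ : Int
  unify Int ~ Int
\w._ : h -> Bool
let v : forall. h -> Bool
  unify Bool ~ Bool
  unify Int ~ Int
  unify Int ~ Int
  unify Bool ~ Int
  FAIL: mismatch Bool ~ Int

Answer: 1.1.1 : false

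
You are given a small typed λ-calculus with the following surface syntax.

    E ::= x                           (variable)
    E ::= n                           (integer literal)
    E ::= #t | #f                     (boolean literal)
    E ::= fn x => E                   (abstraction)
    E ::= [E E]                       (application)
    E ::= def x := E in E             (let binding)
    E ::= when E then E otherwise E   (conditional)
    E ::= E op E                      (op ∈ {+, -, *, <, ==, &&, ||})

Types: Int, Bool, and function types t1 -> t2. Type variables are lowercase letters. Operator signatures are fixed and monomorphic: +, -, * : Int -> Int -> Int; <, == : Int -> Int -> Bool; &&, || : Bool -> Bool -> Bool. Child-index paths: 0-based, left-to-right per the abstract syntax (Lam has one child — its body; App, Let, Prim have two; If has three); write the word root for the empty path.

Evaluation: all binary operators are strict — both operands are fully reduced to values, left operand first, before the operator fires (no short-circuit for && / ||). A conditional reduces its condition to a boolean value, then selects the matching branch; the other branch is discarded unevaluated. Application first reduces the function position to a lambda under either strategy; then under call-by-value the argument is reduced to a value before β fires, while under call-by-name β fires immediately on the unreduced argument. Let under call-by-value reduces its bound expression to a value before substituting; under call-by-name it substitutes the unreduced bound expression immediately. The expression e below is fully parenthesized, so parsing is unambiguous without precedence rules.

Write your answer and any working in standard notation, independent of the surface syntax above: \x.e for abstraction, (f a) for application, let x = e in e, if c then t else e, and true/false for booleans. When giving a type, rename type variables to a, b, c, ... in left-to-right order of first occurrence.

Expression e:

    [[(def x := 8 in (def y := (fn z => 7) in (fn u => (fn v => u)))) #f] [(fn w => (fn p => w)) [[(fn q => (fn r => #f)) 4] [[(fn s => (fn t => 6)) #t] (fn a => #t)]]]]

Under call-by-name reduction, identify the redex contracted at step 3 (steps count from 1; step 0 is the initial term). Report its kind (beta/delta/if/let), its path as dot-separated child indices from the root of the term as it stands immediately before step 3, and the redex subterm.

Working:
step 0: (((let x = 8 in (let y = (\z.7) in (\u.(\v.u)))) false) ((\w.(\p.w)) (((\q.(\r.false)) 4) (((\s.(\t.6)) true) (\a.true)))))
step 1: [let@0.0] (((let y = (\z.7) in (\u.(\v.u))) false) ((\w.(\p.w)) (((\q.(\r.false)) 4) (((\s.(\t.6)) true) (\a.true)))))
step 2: [let@0.0] (((\u.(\v.u)) false) ((\w.(\p.w)) (((\q.(\r.false)) 4) (((\s.(\t.6)) true) (\a.true)))))
step 3: [beta@0] ((\v.false) ((\w.(\p.w)) (((\q.(\r.false)) 4) (((\s.(\t.6)) true) (\a.true)))))

Answer: beta at 0 : ((\u.(\v.u)) false)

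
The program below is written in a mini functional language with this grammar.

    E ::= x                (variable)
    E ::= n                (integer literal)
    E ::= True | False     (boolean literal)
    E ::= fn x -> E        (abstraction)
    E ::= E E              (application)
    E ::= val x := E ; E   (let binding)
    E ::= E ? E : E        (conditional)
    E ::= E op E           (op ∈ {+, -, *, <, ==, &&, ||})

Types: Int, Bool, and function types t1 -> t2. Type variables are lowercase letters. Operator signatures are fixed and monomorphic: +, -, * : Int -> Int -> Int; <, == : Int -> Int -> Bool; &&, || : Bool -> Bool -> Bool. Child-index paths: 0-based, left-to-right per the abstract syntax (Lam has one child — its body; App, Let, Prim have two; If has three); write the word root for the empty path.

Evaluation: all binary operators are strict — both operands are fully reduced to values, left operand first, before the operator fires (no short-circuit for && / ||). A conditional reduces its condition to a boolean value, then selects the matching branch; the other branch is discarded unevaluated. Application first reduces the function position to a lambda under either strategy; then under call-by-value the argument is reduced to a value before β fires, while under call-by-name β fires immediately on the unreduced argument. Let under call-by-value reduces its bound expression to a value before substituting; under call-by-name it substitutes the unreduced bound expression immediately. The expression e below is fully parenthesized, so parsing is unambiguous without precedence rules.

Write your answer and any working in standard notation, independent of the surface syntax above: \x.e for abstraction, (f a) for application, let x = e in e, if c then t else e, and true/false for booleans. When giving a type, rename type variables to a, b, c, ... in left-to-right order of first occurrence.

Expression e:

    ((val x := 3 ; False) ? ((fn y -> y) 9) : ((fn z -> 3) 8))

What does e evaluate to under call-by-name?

Trace:
step 0: (if (let x = 3 in false) then ((\y.y) 9) else ((\z.3) 8))
step 1: [let@0] (if false then ((\y.y) 9) else ((\z.3) 8))
step 2: [if@root] ((\z.3) 8)
step 3: [beta@root] 3

Answer: 3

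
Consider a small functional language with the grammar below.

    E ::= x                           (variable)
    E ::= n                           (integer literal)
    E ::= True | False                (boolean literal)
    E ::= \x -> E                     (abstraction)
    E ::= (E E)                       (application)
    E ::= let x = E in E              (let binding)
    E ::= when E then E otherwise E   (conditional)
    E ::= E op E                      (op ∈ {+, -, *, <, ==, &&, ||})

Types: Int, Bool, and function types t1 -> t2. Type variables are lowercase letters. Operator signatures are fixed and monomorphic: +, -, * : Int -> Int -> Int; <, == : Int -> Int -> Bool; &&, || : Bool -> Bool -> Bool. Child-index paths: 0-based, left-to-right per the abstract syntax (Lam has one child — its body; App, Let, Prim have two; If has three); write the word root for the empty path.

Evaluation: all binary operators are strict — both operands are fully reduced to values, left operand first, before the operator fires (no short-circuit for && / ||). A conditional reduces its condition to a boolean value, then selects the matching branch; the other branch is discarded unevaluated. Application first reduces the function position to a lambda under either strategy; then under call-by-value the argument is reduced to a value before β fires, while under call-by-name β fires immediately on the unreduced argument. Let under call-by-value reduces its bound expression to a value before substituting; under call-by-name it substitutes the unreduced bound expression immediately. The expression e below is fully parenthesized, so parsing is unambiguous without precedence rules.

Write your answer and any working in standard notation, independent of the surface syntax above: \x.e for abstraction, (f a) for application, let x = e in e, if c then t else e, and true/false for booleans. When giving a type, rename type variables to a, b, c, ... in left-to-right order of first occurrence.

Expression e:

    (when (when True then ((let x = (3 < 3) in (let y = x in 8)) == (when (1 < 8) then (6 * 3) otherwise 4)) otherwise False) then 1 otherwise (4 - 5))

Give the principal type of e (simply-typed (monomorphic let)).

Trace:
  unify Bool ~ Bool
  unify Int ~ Int
  unify Int ~ Int
let x : Bool
x : Bool
let y : Bool
  unify Int ~ Int
  unify Int ~ Int
  unify Int ~ Int
  unify Bool ~ Bool
  unify Int ~ Int
  unify Int ~ Int
  unify Int ~ Int
  unify Int ~ Int
  unify Bool ~ Bool
  unify Bool ~ Bool
  unify Int ~ Int
  unify Int ~ Int
  unify Int ~ Int

Answer: Int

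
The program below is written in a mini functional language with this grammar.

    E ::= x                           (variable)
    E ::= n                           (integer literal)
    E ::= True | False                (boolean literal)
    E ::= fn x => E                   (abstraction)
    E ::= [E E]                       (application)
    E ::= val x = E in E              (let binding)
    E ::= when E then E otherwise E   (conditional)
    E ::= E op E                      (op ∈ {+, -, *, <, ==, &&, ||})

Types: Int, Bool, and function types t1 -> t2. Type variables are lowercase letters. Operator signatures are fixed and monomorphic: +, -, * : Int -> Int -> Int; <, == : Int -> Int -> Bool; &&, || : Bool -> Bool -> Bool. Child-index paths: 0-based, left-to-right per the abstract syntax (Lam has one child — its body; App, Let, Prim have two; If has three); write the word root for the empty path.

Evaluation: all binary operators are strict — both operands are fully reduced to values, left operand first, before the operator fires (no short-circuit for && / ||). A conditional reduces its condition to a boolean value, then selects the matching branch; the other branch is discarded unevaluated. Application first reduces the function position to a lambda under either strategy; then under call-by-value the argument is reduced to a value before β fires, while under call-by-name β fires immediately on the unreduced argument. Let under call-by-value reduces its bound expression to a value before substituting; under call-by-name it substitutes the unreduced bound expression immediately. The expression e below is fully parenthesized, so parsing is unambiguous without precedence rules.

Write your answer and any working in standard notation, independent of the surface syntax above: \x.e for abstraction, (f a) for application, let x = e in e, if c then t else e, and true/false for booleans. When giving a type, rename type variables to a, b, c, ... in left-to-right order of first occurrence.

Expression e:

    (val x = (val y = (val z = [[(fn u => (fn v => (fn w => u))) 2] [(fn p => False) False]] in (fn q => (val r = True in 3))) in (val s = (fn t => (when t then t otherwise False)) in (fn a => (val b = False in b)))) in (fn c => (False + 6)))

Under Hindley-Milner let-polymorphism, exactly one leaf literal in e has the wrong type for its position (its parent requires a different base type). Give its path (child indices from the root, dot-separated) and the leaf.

Answer: 1.0.0 : false

Derivation:
u : a
\w._ : c -> a
\v._ : b -> c -> a
\u._ : a -> b -> c -> a
  unify a -> b -> c -> a ~ Int -> d
  unify a ~ Int
  unify b -> c -> Int ~ d
_ _ : b -> c -> Int
\p._ : e -> Bool
  unify e -> Bool ~ Bool -> f
  unify e ~ Bool
  unify Bool ~ f
_ _ : Bool
  unify b -> c -> Int ~ Bool -> g
  unify b ~ Bool
  unify c -> Int ~ g
_ _ : c -> Int
let z : forall. c -> Int
let r : Bool
\q._ : h -> Int
let y : forall. h -> Int
t : i
  unify i ~ Bool
t : Bool
  unify Bool ~ Bool
\t._ : Bool -> Bool
let s : Bool -> Bool
let b : Bool
b : Bool
\a._ : j -> Bool
let x : forall. j -> Bool
  unify Bool ~ Int
  FAIL: mismatch Bool ~ Int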